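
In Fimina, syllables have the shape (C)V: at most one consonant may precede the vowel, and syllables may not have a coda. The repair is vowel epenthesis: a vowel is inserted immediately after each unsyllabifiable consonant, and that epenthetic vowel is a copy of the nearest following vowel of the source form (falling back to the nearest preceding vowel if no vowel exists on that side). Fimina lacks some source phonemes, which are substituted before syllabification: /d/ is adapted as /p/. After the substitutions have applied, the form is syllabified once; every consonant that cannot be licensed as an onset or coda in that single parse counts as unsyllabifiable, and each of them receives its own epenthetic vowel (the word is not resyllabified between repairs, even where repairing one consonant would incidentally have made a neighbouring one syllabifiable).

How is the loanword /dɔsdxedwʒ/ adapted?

pɔsepexepeweʒe

Substitution: /d/ → /p/, giving /pɔspxepwʒ/.
Under (C)V, the unsyllabifiable consonants are /s/, /p/, /p/, /w/, /ʒ/ (no codas are permitted; onsets are limited to one consonant).
Epenthesis after each stranded consonant: /s/ → /se/, /p/ → /pe/, /p/ → /pe/, /w/ → /we/, /ʒ/ → /ʒe/.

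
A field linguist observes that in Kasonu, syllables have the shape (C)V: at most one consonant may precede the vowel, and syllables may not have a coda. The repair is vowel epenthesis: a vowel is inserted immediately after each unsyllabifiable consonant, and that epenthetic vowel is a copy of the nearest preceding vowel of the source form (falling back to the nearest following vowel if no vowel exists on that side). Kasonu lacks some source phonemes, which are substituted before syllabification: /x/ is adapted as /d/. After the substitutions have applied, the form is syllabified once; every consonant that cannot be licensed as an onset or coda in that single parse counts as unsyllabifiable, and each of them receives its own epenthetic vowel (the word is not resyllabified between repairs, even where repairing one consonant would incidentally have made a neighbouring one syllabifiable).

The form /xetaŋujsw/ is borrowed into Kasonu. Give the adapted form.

Substitution: /x/ → /d/, giving /detaŋujsw/.
The consonants /j/, /s/, /w/ cannot be parsed into a legal (C)V syllable (no codas are permitted; onsets are limited to one consonant).
Epenthesis after each stranded consonant: /j/ → /ju/, /s/ → /su/, /w/ → /wu/.

detaŋujusuwu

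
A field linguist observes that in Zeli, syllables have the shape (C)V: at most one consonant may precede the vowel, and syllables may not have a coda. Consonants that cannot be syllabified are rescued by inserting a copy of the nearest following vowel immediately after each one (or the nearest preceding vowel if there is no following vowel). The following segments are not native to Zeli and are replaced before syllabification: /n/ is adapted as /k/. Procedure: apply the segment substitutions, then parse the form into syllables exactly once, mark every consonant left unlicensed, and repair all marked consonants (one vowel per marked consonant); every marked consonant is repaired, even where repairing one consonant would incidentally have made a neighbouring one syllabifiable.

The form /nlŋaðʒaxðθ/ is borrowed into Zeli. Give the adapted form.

kalaŋaðaʒaxaðaθa

Substitution: /n/ → /k/, giving /klŋaðʒaxðθ/.
Under (C)V, the unsyllabifiable consonants are /k/, /l/, /ð/, /x/, /ð/, /θ/ (no codas are permitted; onsets are limited to one consonant).
Inserting the epenthetic vowel yields /k/ → /ka/, /l/ → /la/, /ð/ → /ða/, /x/ → /xa/, /ð/ → /ða/, /θ/ → /θa/.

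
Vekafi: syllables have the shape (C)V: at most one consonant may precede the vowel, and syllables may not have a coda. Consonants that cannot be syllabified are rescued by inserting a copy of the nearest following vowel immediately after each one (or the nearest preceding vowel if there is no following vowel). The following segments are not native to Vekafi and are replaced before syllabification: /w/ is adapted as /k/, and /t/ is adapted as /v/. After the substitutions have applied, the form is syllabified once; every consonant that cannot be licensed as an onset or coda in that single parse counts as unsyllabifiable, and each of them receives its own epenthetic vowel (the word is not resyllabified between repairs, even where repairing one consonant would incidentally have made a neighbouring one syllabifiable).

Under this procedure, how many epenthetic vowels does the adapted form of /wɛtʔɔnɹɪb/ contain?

After substitution the input is /kɛvʔɔnɹɪb/.
The unsyllabifiable consonants are /v/, /n/, /b/; each receives one epenthetic vowel.

3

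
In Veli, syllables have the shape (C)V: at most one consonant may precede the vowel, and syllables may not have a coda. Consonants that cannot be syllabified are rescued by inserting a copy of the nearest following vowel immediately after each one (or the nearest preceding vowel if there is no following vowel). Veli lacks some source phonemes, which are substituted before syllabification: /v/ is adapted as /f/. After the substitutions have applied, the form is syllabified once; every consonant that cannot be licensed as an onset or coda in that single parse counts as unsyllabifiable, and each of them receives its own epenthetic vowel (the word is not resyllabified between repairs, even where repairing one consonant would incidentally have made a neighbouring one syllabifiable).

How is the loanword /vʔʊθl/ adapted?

Substitution: /v/ → /f/, giving /fʔʊθl/.
The consonants /f/, /θ/, /l/ cannot be parsed into a legal (C)V syllable (no codas are permitted; onsets are limited to one consonant).
Each unlicensed consonant becomes the onset of a new syllable: /f/ → /fʊ/, /θ/ → /θʊ/, /l/ → /lʊ/.

fʊʔʊθʊlʊ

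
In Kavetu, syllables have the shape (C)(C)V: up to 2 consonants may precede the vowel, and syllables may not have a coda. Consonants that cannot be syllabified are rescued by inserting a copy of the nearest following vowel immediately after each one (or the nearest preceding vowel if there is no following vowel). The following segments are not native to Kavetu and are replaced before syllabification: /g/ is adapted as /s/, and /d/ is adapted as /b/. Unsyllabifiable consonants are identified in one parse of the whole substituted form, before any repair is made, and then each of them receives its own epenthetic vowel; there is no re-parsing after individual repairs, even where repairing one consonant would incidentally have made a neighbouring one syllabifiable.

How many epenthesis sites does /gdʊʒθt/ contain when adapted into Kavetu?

After substitution the input is /sbʊʒθt/.
The unsyllabifiable consonants are /ʒ/, /θ/, /t/; each receives one epenthetic vowel.

3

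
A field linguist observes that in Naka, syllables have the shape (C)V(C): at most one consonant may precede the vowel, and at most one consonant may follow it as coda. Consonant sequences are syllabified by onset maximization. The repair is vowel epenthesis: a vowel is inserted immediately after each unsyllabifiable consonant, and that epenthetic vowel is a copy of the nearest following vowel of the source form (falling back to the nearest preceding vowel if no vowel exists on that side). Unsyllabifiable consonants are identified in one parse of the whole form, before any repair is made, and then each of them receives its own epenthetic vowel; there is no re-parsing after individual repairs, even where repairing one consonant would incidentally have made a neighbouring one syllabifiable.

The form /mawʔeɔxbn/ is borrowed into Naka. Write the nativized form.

Syllabifying with onset maximization leaves /b/, /n/ stranded (at most one coda consonant is licensed; onsets are limited to one consonant).
Each unlicensed consonant becomes the onset of a new syllable: /b/ → /bɔ/, /n/ → /nɔ/.

mawʔeɔxbɔnɔ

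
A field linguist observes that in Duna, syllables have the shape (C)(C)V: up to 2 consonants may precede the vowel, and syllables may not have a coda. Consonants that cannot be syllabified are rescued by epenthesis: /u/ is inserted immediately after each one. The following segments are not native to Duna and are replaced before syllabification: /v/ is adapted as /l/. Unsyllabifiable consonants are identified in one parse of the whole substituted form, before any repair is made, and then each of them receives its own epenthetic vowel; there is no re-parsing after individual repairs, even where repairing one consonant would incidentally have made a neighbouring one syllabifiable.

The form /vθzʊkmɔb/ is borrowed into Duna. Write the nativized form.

Substitution: /v/ → /l/, giving /lθzʊkmɔb/.
Syllabifying with onset maximization leaves /l/, /b/ stranded (no codas are permitted; onsets may contain at most 2 consonants).
Inserting the epenthetic vowel yields /l/ → /lu/, /b/ → /bu/.

luθzʊkmɔbu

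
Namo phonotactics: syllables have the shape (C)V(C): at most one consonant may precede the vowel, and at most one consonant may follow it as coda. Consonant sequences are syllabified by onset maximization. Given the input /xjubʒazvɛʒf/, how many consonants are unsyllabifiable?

2

The consonants /x/, /f/ cannot be parsed into a legal (C)V(C) syllable (at most one coda consonant is licensed; onsets are limited to one consonant).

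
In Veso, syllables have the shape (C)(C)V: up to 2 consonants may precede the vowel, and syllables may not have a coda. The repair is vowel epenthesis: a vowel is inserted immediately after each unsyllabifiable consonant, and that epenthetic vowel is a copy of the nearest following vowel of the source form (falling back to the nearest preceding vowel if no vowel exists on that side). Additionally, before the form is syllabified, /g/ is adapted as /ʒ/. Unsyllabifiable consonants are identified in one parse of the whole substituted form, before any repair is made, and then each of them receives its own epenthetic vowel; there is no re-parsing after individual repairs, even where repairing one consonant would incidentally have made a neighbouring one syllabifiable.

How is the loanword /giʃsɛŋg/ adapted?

Substitution: /g/ → /ʒ/, giving /ʒiʃsɛŋʒ/.
Under (C)(C)V, the unsyllabifiable consonants are /ŋ/, /ʒ/ (no codas are permitted; onsets may contain at most 2 consonants).
Each unlicensed consonant becomes the onset of a new syllable: /ŋ/ → /ŋɛ/, /ʒ/ → /ʒɛ/.

ʒiʃsɛŋɛʒɛ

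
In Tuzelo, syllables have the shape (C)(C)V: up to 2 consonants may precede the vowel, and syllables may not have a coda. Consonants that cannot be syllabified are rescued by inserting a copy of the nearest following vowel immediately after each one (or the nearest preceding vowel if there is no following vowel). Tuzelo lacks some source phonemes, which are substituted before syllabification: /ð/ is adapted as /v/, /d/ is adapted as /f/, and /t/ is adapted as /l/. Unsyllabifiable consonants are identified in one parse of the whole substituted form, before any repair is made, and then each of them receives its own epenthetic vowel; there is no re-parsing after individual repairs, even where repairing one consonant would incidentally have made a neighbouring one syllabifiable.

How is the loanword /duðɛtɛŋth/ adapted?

fuvɛlɛŋɛlɛhɛ

Substitution: /d/ → /f/, /ð/ → /v/, /t/ → /l/, giving /fuvɛlɛŋlh/.
The consonants /ŋ/, /l/, /h/ cannot be parsed into a legal (C)(C)V syllable (no codas are permitted; onsets may contain at most 2 consonants).
Epenthesis after each stranded consonant: /ŋ/ → /ŋɛ/, /l/ → /lɛ/, /h/ → /hɛ/.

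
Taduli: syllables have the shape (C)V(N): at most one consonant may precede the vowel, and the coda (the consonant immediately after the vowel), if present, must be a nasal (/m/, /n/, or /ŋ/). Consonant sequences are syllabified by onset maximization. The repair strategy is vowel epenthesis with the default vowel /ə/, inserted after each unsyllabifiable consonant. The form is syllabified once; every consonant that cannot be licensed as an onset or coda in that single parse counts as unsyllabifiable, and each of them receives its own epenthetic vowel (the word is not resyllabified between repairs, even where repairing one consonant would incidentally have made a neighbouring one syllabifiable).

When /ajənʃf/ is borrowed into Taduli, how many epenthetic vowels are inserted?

2

The unsyllabifiable consonants are /ʃ/, /f/; each receives one epenthetic vowel.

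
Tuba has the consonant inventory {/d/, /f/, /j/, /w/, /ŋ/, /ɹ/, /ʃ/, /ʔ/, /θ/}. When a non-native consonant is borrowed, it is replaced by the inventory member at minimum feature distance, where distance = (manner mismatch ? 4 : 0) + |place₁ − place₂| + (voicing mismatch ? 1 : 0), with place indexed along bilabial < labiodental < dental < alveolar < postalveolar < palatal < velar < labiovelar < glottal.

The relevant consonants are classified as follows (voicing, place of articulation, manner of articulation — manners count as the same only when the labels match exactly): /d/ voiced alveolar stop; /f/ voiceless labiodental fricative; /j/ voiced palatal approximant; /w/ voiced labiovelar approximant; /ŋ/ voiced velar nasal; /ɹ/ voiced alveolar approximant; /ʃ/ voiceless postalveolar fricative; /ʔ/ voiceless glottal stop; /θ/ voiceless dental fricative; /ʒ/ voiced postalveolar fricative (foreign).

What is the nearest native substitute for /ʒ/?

ʃ

/ʃ/ is closest: same manner (fricative), place distance 0 (postalveolar→postalveolar), voicing differs (+1); total 1. Next closest is /θ/ at distance 3.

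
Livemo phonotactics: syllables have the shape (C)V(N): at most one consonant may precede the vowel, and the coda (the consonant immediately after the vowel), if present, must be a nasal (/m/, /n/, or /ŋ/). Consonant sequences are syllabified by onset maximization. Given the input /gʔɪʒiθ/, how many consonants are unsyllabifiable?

The consonants /g/, /θ/ cannot be parsed into a legal (C)V(N) syllable (only a nasal (/m/, /n/, or /ŋ/) is licensed in coda position; onsets are limited to one consonant).

2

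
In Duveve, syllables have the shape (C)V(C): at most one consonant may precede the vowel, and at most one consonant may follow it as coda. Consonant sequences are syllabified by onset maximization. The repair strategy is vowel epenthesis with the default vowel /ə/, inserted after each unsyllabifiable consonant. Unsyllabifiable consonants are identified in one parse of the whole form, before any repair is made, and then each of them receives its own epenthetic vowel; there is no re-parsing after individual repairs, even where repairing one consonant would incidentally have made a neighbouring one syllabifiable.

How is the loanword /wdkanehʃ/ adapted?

The consonants /w/, /d/, /ʃ/ cannot be parsed into a legal (C)V(C) syllable (at most one coda consonant is licensed; onsets are limited to one consonant).
Each unlicensed consonant becomes the onset of a new syllable: /w/ → /wə/, /d/ → /də/, /ʃ/ → /ʃə/.

wədəkanehʃə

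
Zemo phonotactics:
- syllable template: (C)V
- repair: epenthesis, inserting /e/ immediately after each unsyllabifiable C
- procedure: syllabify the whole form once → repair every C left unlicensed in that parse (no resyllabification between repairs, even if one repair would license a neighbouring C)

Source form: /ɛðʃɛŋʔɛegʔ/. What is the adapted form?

Syllabifying with onset maximization leaves /ð/, /ŋ/, /g/, /ʔ/ stranded (no codas are permitted; onsets are limited to one consonant).
Each unlicensed consonant becomes the onset of a new syllable: /ð/ → /ðe/, /ŋ/ → /ŋe/, /g/ → /ge/, /ʔ/ → /ʔe/.

ɛðeʃɛŋeʔɛegeʔe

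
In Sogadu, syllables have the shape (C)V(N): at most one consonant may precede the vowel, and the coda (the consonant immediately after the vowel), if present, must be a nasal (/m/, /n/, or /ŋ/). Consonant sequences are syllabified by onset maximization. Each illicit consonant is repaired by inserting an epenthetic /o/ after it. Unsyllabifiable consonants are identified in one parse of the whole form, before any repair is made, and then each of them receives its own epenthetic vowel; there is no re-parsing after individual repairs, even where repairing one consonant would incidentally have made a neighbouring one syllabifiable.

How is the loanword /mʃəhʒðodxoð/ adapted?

Under (C)V(N), the unsyllabifiable consonants are /m/, /h/, /ʒ/, /d/, /ð/ (only a nasal (/m/, /n/, or /ŋ/) is licensed in coda position; onsets are limited to one consonant).
Epenthesis after each stranded consonant: /m/ → /mo/, /h/ → /ho/, /ʒ/ → /ʒo/, /d/ → /do/, /ð/ → /ðo/.

moʃəhoʒoðodoxoðo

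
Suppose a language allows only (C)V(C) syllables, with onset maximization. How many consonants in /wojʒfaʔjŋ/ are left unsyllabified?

3

The consonants /ʒ/, /j/, /ŋ/ cannot be parsed into a legal (C)V(C) syllable (at most one coda consonant is licensed; onsets are limited to one consonant).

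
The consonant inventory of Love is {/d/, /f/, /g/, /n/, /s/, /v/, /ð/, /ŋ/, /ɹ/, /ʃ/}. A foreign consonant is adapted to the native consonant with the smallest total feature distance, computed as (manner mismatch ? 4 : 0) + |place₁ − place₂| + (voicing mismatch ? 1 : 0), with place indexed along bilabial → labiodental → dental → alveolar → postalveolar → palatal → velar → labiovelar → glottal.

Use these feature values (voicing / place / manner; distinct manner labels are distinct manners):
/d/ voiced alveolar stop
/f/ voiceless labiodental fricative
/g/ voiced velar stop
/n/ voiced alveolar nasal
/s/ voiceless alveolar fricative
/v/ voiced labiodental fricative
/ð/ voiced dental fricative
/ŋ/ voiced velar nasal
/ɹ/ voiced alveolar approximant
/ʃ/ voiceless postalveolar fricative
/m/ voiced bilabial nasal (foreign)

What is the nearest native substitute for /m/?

/n/ is closest: same manner (nasal), place distance 3 (bilabial→alveolar), same voicing; total 3. Next closest is /v/ at distance 5.

n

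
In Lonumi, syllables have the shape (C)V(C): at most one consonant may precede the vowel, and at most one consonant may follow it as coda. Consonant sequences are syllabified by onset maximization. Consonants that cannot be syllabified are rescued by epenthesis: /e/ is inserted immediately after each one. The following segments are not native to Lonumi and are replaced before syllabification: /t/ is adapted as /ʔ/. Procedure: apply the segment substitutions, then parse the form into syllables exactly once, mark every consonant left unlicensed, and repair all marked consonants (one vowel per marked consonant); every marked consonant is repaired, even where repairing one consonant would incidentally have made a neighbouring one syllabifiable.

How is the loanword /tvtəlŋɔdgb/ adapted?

ʔeveʔəlŋɔdgebe

Substitution: /t/ → /ʔ/, giving /ʔvʔəlŋɔdgb/.
Under (C)V(C), the unsyllabifiable consonants are /ʔ/, /v/, /g/, /b/ (at most one coda consonant is licensed; onsets are limited to one consonant).
Each unlicensed consonant becomes the onset of a new syllable: /ʔ/ → /ʔe/, /v/ → /ve/, /g/ → /ge/, /b/ → /be/.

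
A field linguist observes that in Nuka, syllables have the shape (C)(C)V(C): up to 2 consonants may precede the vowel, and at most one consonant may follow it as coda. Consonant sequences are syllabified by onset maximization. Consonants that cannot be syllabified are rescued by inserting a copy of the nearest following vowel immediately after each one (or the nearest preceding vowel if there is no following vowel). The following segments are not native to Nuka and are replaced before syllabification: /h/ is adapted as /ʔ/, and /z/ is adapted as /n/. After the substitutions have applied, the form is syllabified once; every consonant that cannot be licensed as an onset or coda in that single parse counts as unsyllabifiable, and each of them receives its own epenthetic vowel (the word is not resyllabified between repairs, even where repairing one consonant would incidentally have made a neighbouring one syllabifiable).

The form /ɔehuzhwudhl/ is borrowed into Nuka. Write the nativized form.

Substitution: /h/ → /ʔ/, /z/ → /n/, giving /ɔeʔunʔwudʔl/.
Syllabifying with onset maximization leaves /ʔ/, /l/ stranded (at most one coda consonant is licensed; onsets may contain at most 2 consonants).
Epenthesis after each stranded consonant: /ʔ/ → /ʔu/, /l/ → /lu/.

ɔeʔunʔwudʔulu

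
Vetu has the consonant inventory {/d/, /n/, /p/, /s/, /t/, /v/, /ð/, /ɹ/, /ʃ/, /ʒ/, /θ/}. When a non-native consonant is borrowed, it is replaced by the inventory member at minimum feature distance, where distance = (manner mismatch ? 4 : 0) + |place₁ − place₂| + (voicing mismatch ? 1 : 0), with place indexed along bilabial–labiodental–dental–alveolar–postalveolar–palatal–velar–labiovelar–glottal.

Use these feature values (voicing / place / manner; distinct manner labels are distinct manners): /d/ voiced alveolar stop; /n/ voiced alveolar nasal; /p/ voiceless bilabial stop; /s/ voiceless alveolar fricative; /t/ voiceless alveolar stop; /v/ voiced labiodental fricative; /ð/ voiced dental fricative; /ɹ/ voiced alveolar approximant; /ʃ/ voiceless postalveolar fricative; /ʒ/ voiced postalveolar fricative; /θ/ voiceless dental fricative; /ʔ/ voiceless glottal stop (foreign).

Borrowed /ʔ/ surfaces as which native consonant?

t

/t/ is closest: same manner (stop), place distance 5 (glottal→alveolar), same voicing; total 5. Next closest is /d/ at distance 6.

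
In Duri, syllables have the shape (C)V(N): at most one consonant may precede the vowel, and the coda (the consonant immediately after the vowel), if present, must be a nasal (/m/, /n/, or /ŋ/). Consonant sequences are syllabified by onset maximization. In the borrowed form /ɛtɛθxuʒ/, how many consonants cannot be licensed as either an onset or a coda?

The consonants /θ/, /ʒ/ cannot be parsed into a legal (C)V(N) syllable (only a nasal (/m/, /n/, or /ŋ/) is licensed in coda position; onsets are limited to one consonant).

2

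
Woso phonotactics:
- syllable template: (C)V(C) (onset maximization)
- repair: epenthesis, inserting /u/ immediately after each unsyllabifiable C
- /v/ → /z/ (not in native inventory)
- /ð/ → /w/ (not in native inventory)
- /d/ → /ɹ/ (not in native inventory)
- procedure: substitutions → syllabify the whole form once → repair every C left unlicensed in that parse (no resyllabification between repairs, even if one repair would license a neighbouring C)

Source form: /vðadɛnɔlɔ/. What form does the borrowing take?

zuwaɹɛnɔlɔ

Substitution: /v/ → /z/, /ð/ → /w/, /d/ → /ɹ/, giving /zwaɹɛnɔlɔ/.
Syllabifying with onset maximization leaves /z/ stranded (at most one coda consonant is licensed; onsets are limited to one consonant).
Inserting the epenthetic vowel yields /z/ → /zu/.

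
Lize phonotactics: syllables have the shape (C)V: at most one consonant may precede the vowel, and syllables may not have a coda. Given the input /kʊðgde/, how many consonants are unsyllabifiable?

2

The consonants /ð/, /g/ cannot be parsed into a legal (C)V syllable (no codas are permitted; onsets are limited to one consonant).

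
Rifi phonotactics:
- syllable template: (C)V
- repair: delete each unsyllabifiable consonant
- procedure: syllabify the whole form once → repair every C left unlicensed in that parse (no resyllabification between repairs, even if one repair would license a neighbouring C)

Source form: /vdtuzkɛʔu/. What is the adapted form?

tukɛʔu

Syllabifying with onset maximization leaves /v/, /d/, /z/ stranded (no codas are permitted; onsets are limited to one consonant).
Each unlicensed consonant is deleted: /v/, /d/, /z/.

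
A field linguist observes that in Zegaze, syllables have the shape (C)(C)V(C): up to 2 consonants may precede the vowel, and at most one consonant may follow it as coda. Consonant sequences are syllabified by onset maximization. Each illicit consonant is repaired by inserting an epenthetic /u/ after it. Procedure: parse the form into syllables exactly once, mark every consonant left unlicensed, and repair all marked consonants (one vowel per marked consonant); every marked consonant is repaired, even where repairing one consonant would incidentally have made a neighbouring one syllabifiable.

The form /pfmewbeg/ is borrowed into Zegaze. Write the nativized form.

pufmewbeg

Syllabifying with onset maximization leaves /p/ stranded (at most one coda consonant is licensed; onsets may contain at most 2 consonants).
Epenthesis after each stranded consonant: /p/ → /pu/.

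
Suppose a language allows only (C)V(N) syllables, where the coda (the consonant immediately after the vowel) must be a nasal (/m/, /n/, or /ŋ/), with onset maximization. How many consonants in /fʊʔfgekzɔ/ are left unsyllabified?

3

Under (C)V(N), the unsyllabifiable consonants are /ʔ/, /f/, /k/ (only a nasal (/m/, /n/, or /ŋ/) is licensed in coda position; onsets are limited to one consonant).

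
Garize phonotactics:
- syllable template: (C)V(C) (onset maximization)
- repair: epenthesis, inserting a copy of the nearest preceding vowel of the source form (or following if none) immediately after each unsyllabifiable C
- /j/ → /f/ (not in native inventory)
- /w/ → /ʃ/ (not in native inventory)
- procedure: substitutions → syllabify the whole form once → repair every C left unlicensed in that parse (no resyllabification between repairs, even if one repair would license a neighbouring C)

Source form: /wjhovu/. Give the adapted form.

ʃofohovu

Substitution: /w/ → /ʃ/, /j/ → /f/, giving /ʃfhovu/.
The consonants /ʃ/, /f/ cannot be parsed into a legal (C)V(C) syllable (at most one coda consonant is licensed; onsets are limited to one consonant).
Epenthesis after each stranded consonant: /ʃ/ → /ʃo/, /f/ → /fo/.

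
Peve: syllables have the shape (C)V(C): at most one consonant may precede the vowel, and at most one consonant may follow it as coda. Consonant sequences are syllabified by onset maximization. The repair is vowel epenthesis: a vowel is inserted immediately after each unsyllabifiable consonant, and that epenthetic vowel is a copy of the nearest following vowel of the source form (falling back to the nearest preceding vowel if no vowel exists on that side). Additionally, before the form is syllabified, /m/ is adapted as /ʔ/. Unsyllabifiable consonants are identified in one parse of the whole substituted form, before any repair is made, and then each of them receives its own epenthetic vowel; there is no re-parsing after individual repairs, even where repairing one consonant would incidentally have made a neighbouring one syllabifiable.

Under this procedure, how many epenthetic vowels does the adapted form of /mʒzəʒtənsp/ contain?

4

After substitution the input is /ʔʒzəʒtənsp/.
The unsyllabifiable consonants are /ʔ/, /ʒ/, /s/, /p/; each receives one epenthetic vowel.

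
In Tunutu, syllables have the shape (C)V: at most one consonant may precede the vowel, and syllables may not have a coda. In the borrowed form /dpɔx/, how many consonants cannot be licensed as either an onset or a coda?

Syllabifying with onset maximization leaves /d/, /x/ stranded (no codas are permitted; onsets are limited to one consonant).

2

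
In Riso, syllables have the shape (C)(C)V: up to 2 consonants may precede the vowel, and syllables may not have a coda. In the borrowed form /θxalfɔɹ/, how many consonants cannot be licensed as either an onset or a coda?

1

Under (C)(C)V, the unsyllabifiable consonants are /ɹ/ (no codas are permitted; onsets may contain at most 2 consonants).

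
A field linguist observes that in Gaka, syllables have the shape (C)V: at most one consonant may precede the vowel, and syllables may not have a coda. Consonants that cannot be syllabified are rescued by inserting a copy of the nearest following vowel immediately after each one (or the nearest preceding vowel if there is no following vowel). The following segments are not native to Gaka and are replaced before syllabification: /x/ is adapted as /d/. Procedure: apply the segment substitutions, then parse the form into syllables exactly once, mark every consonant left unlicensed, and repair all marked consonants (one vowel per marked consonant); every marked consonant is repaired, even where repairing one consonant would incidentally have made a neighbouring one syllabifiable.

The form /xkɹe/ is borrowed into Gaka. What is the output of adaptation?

dekeɹe

Substitution: /x/ → /d/, giving /dkɹe/.
The consonants /d/, /k/ cannot be parsed into a legal (C)V syllable (no codas are permitted; onsets are limited to one consonant).
Epenthesis after each stranded consonant: /d/ → /de/, /k/ → /ke/.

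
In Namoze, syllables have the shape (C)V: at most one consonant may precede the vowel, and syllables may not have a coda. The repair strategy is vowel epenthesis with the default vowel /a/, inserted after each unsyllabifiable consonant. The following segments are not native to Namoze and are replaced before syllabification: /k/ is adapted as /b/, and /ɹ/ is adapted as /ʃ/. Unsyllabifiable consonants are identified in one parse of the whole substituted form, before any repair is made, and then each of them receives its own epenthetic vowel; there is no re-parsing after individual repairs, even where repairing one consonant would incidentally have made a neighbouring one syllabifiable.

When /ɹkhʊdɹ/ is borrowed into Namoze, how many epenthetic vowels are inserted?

After substitution the input is /ʃbhʊdʃ/.
The unsyllabifiable consonants are /ʃ/, /b/, /d/, /ʃ/; each receives one epenthetic vowel.

4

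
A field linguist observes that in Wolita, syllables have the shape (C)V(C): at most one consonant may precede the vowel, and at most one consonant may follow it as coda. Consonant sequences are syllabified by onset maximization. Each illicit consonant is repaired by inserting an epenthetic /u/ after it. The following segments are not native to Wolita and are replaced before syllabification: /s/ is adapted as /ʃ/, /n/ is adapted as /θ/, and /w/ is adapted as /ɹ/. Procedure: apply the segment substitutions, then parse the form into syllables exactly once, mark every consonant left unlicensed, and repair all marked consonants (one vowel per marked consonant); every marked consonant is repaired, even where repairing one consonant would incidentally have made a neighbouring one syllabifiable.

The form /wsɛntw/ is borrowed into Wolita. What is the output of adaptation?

Substitution: /w/ → /ɹ/, /s/ → /ʃ/, /n/ → /θ/, giving /ɹʃɛθtɹ/.
Syllabifying with onset maximization leaves /ɹ/, /t/, /ɹ/ stranded (at most one coda consonant is licensed; onsets are limited to one consonant).
Epenthesis after each stranded consonant: /ɹ/ → /ɹu/, /t/ → /tu/, /ɹ/ → /ɹu/.

ɹuʃɛθtuɹu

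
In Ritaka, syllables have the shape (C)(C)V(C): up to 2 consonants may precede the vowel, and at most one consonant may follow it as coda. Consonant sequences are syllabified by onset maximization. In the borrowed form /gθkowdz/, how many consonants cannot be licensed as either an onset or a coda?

Syllabifying with onset maximization leaves /g/, /d/, /z/ stranded (at most one coda consonant is licensed; onsets may contain at most 2 consonants).

3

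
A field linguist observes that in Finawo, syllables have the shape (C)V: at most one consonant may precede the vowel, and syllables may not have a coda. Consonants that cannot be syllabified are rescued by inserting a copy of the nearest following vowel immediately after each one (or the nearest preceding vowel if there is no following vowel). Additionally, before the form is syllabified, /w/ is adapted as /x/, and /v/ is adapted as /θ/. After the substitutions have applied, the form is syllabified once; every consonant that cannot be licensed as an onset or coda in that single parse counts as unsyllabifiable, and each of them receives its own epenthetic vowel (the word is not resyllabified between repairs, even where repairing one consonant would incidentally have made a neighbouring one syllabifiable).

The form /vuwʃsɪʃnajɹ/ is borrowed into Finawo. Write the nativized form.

Substitution: /v/ → /θ/, /w/ → /x/, giving /θuxʃsɪʃnajɹ/.
The consonants /x/, /ʃ/, /ʃ/, /j/, /ɹ/ cannot be parsed into a legal (C)V syllable (no codas are permitted; onsets are limited to one consonant).
Epenthesis after each stranded consonant: /x/ → /xɪ/, /ʃ/ → /ʃɪ/, /ʃ/ → /ʃa/, /j/ → /ja/, /ɹ/ → /ɹa/.

θuxɪʃɪsɪʃanajaɹa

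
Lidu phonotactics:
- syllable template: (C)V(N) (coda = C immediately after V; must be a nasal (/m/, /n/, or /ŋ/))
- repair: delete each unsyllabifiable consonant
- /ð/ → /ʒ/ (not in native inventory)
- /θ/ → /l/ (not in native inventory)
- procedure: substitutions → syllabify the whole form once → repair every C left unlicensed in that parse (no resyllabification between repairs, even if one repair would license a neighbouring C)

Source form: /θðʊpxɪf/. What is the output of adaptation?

Substitution: /θ/ → /l/, /ð/ → /ʒ/, giving /lʒʊpxɪf/.
Under (C)V(N), the unsyllabifiable consonants are /l/, /p/, /f/ (only a nasal (/m/, /n/, or /ŋ/) is licensed in coda position; onsets are limited to one consonant).
Deleting the stranded consonants removes /l/, /p/, /f/.

ʒʊxɪ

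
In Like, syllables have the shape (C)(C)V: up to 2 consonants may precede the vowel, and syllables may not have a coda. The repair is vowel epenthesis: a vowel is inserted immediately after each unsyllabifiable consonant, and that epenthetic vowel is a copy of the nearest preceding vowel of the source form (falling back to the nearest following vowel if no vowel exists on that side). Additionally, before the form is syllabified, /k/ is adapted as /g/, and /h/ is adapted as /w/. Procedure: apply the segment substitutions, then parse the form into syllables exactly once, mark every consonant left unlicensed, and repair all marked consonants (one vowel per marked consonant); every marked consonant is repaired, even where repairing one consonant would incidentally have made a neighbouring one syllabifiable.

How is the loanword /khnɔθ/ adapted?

Substitution: /k/ → /g/, /h/ → /w/, giving /gwnɔθ/.
Under (C)(C)V, the unsyllabifiable consonants are /g/, /θ/ (no codas are permitted; onsets may contain at most 2 consonants).
Each unlicensed consonant becomes the onset of a new syllable: /g/ → /gɔ/, /θ/ → /θɔ/.

gɔwnɔθɔ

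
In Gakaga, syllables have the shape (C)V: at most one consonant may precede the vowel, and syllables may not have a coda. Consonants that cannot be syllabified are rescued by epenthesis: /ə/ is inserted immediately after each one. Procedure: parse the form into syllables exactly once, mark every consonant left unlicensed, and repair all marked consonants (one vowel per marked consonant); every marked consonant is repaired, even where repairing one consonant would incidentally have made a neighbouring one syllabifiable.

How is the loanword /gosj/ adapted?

gosəjə

Under (C)V, the unsyllabifiable consonants are /s/, /j/ (no codas are permitted; onsets are limited to one consonant).
Inserting the epenthetic vowel yields /s/ → /sə/, /j/ → /jə/.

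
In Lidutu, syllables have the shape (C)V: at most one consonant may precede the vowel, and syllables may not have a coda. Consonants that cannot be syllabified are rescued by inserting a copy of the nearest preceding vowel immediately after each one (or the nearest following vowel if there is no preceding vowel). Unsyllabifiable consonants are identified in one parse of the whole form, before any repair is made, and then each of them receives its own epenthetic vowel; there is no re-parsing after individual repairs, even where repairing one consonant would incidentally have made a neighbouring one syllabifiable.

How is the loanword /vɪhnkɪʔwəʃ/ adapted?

Syllabifying with onset maximization leaves /h/, /n/, /ʔ/, /ʃ/ stranded (no codas are permitted; onsets are limited to one consonant).
Epenthesis after each stranded consonant: /h/ → /hɪ/, /n/ → /nɪ/, /ʔ/ → /ʔɪ/, /ʃ/ → /ʃə/.

vɪhɪnɪkɪʔɪwəʃə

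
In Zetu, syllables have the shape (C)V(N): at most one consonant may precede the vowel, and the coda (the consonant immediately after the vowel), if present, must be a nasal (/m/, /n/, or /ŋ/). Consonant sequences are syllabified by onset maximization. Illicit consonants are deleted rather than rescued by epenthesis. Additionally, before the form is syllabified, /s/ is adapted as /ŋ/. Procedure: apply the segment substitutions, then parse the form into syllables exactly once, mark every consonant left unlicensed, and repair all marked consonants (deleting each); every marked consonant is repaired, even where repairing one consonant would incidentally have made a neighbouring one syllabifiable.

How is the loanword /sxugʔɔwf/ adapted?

Substitution: /s/ → /ŋ/, giving /ŋxugʔɔwf/.
The consonants /ŋ/, /g/, /w/, /f/ cannot be parsed into a legal (C)V(N) syllable (only a nasal (/m/, /n/, or /ŋ/) is licensed in coda position; onsets are limited to one consonant).
Deleting the stranded consonants removes /ŋ/, /g/, /w/, /f/.

xuʔɔ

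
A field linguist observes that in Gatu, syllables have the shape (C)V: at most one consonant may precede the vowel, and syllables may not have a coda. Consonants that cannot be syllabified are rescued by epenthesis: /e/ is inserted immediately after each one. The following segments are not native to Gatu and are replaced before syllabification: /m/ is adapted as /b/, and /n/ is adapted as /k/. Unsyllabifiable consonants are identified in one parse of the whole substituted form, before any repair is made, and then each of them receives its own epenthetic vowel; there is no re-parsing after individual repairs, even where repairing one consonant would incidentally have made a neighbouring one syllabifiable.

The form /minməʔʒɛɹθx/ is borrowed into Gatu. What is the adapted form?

bikebəʔeʒɛɹeθexe

Substitution: /m/ → /b/, /n/ → /k/, giving /bikbəʔʒɛɹθx/.
The consonants /k/, /ʔ/, /ɹ/, /θ/, /x/ cannot be parsed into a legal (C)V syllable (no codas are permitted; onsets are limited to one consonant).
Inserting the epenthetic vowel yields /k/ → /ke/, /ʔ/ → /ʔe/, /ɹ/ → /ɹe/, /θ/ → /θe/, /x/ → /xe/.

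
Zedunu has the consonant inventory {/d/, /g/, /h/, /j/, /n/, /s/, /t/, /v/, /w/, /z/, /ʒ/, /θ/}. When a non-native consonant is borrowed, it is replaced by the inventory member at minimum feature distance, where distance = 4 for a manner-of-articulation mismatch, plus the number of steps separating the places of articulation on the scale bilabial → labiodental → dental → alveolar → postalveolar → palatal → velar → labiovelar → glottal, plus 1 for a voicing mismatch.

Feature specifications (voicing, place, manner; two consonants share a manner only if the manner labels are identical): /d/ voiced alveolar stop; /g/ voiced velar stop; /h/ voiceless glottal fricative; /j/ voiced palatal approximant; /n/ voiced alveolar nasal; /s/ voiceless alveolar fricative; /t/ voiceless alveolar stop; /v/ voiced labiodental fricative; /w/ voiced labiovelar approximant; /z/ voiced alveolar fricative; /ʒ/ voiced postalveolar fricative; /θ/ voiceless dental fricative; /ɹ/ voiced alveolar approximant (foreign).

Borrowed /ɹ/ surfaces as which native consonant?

j

/j/ is closest: same manner (approximant), place distance 2 (alveolar→palatal), same voicing; total 2. Next closest is /d/ at distance 4.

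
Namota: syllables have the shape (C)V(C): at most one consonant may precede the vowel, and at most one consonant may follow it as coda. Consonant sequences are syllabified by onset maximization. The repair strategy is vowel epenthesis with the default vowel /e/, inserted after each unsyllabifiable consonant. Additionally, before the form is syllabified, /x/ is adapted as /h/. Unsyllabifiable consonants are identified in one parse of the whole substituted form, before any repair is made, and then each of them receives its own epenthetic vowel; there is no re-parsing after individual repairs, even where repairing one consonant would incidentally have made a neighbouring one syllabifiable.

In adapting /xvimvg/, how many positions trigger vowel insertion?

3

After substitution the input is /hvimvg/.
The unsyllabifiable consonants are /h/, /v/, /g/; each receives one epenthetic vowel.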